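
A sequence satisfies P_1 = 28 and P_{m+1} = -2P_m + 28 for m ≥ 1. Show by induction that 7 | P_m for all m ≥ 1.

Base case: P_1 = 28 = 7·4, so 7 | P_1.
Assume 7 | P_j, so P_j = 7t for some integer t.
Then P_{j+1} = -2P_j + 28 = -2·(7t) + 28 = 7(-2t + 4), so 7 | P_{j+1}.
So the property holds for j+1, and by induction 7 | P_m for all m ≥ 1.

7 | P_m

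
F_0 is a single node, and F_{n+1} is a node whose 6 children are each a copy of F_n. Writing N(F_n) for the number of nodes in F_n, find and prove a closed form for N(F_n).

Claim: N(F_n) = (6^{n+1} − 1)/5.

Base case: N(F_0) = 1, and (6^{0+1} − 1)/5 = 1.
Assume N(F_m) = (6^{m+1} − 1)/5.
Then N(F_{m+1}) = 1 + 6N(F_m) = 1 + 6·(6^{m+1} − 1)/5 = 1 + (6^{m+2} − 6)/5 = (5 + 6^{m+2} − 6)/5 = (6^{m+2} − 1)/5.
By induction, N(F_n) = (6^{n+1} − 1)/5 for all n ≥ 0.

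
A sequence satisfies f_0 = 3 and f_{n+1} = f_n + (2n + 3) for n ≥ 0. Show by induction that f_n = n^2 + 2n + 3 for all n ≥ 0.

Base case: f_0 = 3, and 0^2 + 2·0 + 3 = 3.
Assume f_m = m^2 + 2m + 3.
Then f_{m+1} = f_m + (2m + 3) = (m^2 + 2m + 3) + (2m + 3) = m^2 + 4m + 6,
and (m+1)^2 + 2·(m+1) + 3 = m^2 + 4m + 6.
By induction, f_n = n^2 + 2n + 3 for all n ≥ 0.

f_n = n^2 + 2n + 3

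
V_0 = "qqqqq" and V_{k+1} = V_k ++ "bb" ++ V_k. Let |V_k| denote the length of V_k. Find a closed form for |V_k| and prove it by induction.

Claim: |V_k| = 7·2^k − 2.

Base case: |V_0| = 5, and 7·2^0 − 2 = 5.
Assume |V_m| = 7·2^m − 2.
Then |V_{m+1}| = |V_m| + 2 + |V_m| = 2|V_m| + 2 = 2(7·2^m − 2) + 2 = 7·2^{m+1} − 4 + 2 = 7·2^{m+1} − 2.
By induction, |V_k| = 7·2^k − 2 for all k ≥ 0.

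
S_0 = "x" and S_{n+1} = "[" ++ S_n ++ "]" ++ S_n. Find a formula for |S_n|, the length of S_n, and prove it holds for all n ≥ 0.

Claim: |S_n| = 3·2^n − 2.

Base case: |S_0| = 1, and 3·2^0 − 2 = 1.
Assume |S_r| = 3·2^r − 2.
Then |S_{r+1}| = 1 + |S_r| + 1 + |S_r| = 2|S_r| + 2 = 2(3·2^r − 2) + 2 = 3·2^{r+1} − 4 + 2 = 3·2^{r+1} − 2.
Hence |S_n| = 3·2^n − 2 for every n ≥ 0, by induction.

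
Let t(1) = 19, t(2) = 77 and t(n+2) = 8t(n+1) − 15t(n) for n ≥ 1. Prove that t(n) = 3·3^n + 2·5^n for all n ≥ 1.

Base cases: t(1) = 19 and 3·3^1 + 2·5^1 = 19; t(2) = 77 and 3·3^2 + 2·5^2 = 77.
Assume t(j) = 3·3^j + 2·5^j for all 1 ≤ j ≤ r, where r ≥ 2.
Then t(r+1) = 8t(r) − 15t(r−1) = 8·(3·3^r + 2·5^r) − 15·(3·3^{r−1} + 2·5^{r−1}) = 3·(8·3 − 15)3^{r−1} + 2·(8·5 − 15)5^{r−1} = 27·3^{r−1} + 50·5^{r−1} = 3·3^{r+1} + 2·5^{r+1}.
So the formula holds for r+1, and by strong induction t(n) = 3·3^n + 2·5^n for all n ≥ 1.

t(n) = 3·3^n + 2·5^n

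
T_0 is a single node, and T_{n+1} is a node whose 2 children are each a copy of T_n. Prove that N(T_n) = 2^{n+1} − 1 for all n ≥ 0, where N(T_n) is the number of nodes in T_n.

Base case: N(T_0) = 1, and 2^{0+1} − 1 = 1.
Assume N(T_r) = 2^{r+1} − 1.
Then N(T_{r+1}) = 1 + 2N(T_r) = 1 + 2(2^{r+1} − 1) = 2^{r+2} − 2 + 1 = 2^{r+2} − 1.
By induction, N(T_n) = 2^{n+1} − 1 for all n ≥ 0.

N(T_n) = 2^{n+1} − 1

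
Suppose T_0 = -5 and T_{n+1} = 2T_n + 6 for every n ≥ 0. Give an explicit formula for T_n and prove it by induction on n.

Claim: T_n = 2^n − 6.

Base case: T_0 = -5, and 2^0 − 6 = 1 − 6 = -5.
Assume T_j = 2^j − 6 for some j ≥ 0.
Then T_{j+1} = 2T_j + 6 = 2·(2^j − 6) + 6 = 2^{j+1} − 12 + 6 = 2^{j+1} − 6.
Hence T_n = 2^n − 6 for every n ≥ 0, by induction.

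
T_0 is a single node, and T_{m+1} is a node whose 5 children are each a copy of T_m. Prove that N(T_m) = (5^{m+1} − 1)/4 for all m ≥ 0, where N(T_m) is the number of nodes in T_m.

Base case: N(T_0) = 1, and (5^{0+1} − 1)/4 = 1.
Assume N(T_r) = (5^{r+1} − 1)/4.
Then N(T_{r+1}) = 1 + 5N(T_r) = 1 + 5·(5^{r+1} − 1)/4 = 1 + (5^{r+2} − 5)/4 = (4 + 5^{r+2} − 5)/4 = (5^{r+2} − 1)/4.
Hence N(T_m) = (5^{m+1} − 1)/4 for every m ≥ 0, by induction.

N(T_m) = (5^{m+1} − 1)/4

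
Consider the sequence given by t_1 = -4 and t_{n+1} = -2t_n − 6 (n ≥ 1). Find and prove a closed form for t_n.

Claim: t_n = (-2)^n − 2.

Base case: t_1 = -4, and (-2)^1 − 2 = -2 − 2 = -4.
Assume t_m = (-2)^m − 2 for some m ≥ 1.
Then t_{m+1} = -2t_m − 6 = -2·((-2)^m − 2) − 6 = -2·(-2)^m + 4 − 6 = (-2)^{m+1} − 2.
Hence t_n = (-2)^n − 2 for every n ≥ 1, by induction.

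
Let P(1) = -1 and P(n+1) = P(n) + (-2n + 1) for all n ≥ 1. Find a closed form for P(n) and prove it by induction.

Claim: P(n) = -n^2 + 2n − 2.

Base case: P(1) = -1, and -1^2 + 2·1 − 2 = -1.
Assume P(r) = -r^2 + 2r − 2.
Then P(r+1) = P(r) + (-2r + 1) = (-r^2 + 2r − 2) + (-2r + 1) = -r^2 − 1,
and -(r+1)^2 + 2·(r+1) − 2 = -r^2 − 1.
By induction, P(n) = -n^2 + 2n − 2 for all n ≥ 1.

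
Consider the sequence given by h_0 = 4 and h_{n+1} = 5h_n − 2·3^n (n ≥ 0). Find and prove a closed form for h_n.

Claim: h_n = 3·5^n + 3^n.

Base case: h_0 = 4, and 3·5^0 + 3^0 = 3 + 1 = 4.
Assume h_r = 3·5^r + 3^r for some r ≥ 0.
Then h_{r+1} = 5h_r − 2·3^r = 5·(3·5^r + 3^r) − 2·3^r = 3·5^{r+1} + 5·3^r − 2·3^r = 3·5^{r+1} + 3·3^r = 3·5^{r+1} + 3^{r+1}.
By induction, h_n = 3·5^n + 3^n for all n ≥ 0.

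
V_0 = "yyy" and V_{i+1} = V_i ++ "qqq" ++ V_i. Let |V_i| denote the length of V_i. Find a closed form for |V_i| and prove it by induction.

Claim: |V_i| = 6·2^i − 3.

Base case: |V_0| = 3, and 6·2^0 − 3 = 3.
Assume |V_j| = 6·2^j − 3.
Then |V_{j+1}| = |V_j| + 3 + |V_j| = 2|V_j| + 3 = 2(6·2^j − 3) + 3 = 6·2^{j+1} − 6 + 3 = 6·2^{j+1} − 3.
So the formula holds for j+1, and by induction |V_i| = 6·2^i − 3 for all i ≥ 0.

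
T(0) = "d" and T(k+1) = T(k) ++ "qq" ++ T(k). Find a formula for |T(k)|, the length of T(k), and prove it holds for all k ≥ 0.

Claim: |T(k)| = 3·2^k − 2.

Base case: |T(0)| = 1, and 3·2^0 − 2 = 1.
Assume |T(r)| = 3·2^r − 2.
Then |T(r+1)| = |T(r)| + 2 + |T(r)| = 2|T(r)| + 2 = 2(3·2^r − 2) + 2 = 3·2^{r+1} − 4 + 2 = 3·2^{r+1} − 2.
This completes the inductive step, so |T(k)| = 3·2^k − 2 for all k ≥ 0.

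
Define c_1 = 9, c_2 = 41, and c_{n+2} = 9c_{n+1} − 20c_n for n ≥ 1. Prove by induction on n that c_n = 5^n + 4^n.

Base cases: c_1 = 9 and 5^1 + 4^1 = 9; c_2 = 41 and 5^2 + 4^2 = 41.
Assume c_j = 5^j + 4^j for all 1 ≤ j ≤ m, where m ≥ 2.
Then c_{m+1} = 9c_m − 20c_{m−1} = 9·(5^m + 4^m) − 20·(5^{m−1} + 4^{m−1}) = (9·5 − 20)5^{m−1} + (9·4 − 20)4^{m−1} = 25·5^{m−1} + 16·4^{m−1} = 5^{m+1} + 4^{m+1}.
So the formula holds for m+1, and by strong induction c_n = 5^n + 4^n for all n ≥ 1.

c_n = 5^n + 4^n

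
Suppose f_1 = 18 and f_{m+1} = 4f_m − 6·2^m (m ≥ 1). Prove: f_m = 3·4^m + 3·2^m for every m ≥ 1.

Base case: f_1 = 18, and 3·4^1 + 3·2^1 = 12 + 6 = 18.
Assume f_r = 3·4^r + 3·2^r for some r ≥ 1.
Then f_{r+1} = 4f_r − 6·2^r = 4·(3·4^r + 3·2^r) − 6·2^r = 3·4^{r+1} + 12·2^r − 6·2^r = 3·4^{r+1} + 6·2^r = 3·4^{r+1} + 3·2^{r+1}.
This completes the inductive step, so f_m = 3·4^m + 3·2^m for all m ≥ 1.

f_m = 3·4^m + 3·2^m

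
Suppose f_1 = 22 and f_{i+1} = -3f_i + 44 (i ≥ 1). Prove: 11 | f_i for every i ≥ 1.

Base case: f_1 = 22 = 11·2, so 11 | f_1.
Assume 11 | f_k, so f_k = 11t for some integer t.
Then f_{k+1} = -3f_k + 44 = -3·(11t) + 44 = 11(-3t + 4), so 11 | f_{k+1}.
Hence 11 | f_i for every i ≥ 1, by induction.

11 | f_i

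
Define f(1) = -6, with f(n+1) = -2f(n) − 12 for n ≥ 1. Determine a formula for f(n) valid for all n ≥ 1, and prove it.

Claim: f(n) = (-2)^n − 4.

Base case: f(1) = -6, and (-2)^1 − 4 = -2 − 4 = -6.
Assume f(j) = (-2)^j − 4 for some j ≥ 1.
Then f(j+1) = -2f(j) − 12 = -2·((-2)^j − 4) − 12 = -2·(-2)^j + 8 − 12 = (-2)^{j+1} − 4.
By induction, f(n) = (-2)^n − 4 for all n ≥ 1.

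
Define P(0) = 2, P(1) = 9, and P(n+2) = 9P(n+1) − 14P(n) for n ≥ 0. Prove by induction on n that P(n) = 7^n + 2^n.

Base cases: P(0) = 2 and 7^0 + 2^0 = 2; P(1) = 9 and 7^1 + 2^1 = 9.
Assume P(j) = 7^j + 2^j for all 0 ≤ j ≤ k, where k ≥ 1.
Then P(k+1) = 9P(k) − 14P(k−1) = 9·(7^k + 2^k) − 14·(7^{k−1} + 2^{k−1}) = (9·7 − 14)7^{k−1} + (9·2 − 14)2^{k−1} = 49·7^{k−1} + 4·2^{k−1} = 7^{k+1} + 2^{k+1}.
This completes the inductive step, so P(n) = 7^n + 2^n for all n ≥ 0.

P(n) = 7^n + 2^n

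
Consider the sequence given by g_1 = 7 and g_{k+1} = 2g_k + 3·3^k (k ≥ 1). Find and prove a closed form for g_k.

Claim: g_k = -2^k + 3·3^k.

Base case: g_1 = 7, and -2^1 + 3·3^1 = -2 + 9 = 7.
Assume g_j = -2^j + 3·3^j for some j ≥ 1.
Then g_{j+1} = 2g_j + 3·3^j = 2·(-2^j + 3·3^j) + 3·3^j = -2^{j+1} + 6·3^j + 3·3^j = -2^{j+1} + 9·3^j = -2^{j+1} + 3·3^{j+1}.
So the formula holds for j+1, and by induction g_k = -2^k + 3·3^k for all k ≥ 1.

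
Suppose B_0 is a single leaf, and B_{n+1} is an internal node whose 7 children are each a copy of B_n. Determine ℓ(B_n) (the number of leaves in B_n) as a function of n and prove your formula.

Claim: ℓ(B_n) = 7^n.

Base case: ℓ(B_0) = 1, and 7^0 = 1.
Assume ℓ(B_m) = 7^m.
Then ℓ(B_{m+1}) = 7·ℓ(B_m) = 7·7^m = 7^{m+1}.
By induction, ℓ(B_n) = 7^n for all n ≥ 0.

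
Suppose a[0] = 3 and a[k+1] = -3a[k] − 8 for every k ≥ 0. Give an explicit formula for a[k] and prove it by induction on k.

Claim: a[k] = 5·(-3)^k − 2.

Base case: a[0] = 3, and 5·(-3)^0 − 2 = 5 − 2 = 3.
Assume a[j] = 5·(-3)^j − 2 for some j ≥ 0.
Then a[j+1] = -3a[j] − 8 = -3·(5·(-3)^j − 2) − 8 = -15·(-3)^j + 6 − 8 = 5·(-3)^{j+1} − 2.
By induction, a[k] = 5·(-3)^k − 2 for all k ≥ 0.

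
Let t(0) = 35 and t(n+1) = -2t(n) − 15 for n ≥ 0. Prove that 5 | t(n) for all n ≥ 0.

Base case: t(0) = 35 = 5·7, so 5 | t(0).
Assume 5 | t(j), so t(j) = 5s for some integer s.
Then t(j+1) = -2t(j) − 15 = -2·(5s) − 15 = 5(-2s − 3), so 5 | t(j+1).
This completes the inductive step, so 5 | t(n) for all n ≥ 0.

5 | t(n)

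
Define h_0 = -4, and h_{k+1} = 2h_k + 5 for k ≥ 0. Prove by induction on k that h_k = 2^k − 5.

Base case: h_0 = -4, and 2^0 − 5 = 1 − 5 = -4.
Assume h_j = 2^j − 5 for some j ≥ 0.
Then h_{j+1} = 2h_j + 5 = 2·(2^j − 5) + 5 = 2^{j+1} − 10 + 5 = 2^{j+1} − 5.
By induction, h_k = 2^k − 5 for all k ≥ 0.

h_k = 2^k − 5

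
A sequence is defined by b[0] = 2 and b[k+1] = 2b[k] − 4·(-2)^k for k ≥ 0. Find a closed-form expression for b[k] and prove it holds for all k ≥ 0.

Claim: b[k] = 2^k + (-2)^k.

Base case: b[0] = 2, and 2^0 + (-2)^0 = 1 + 1 = 2.
Assume b[j] = 2^j + (-2)^j for some j ≥ 0.
Then b[j+1] = 2b[j] − 4·(-2)^j = 2·(2^j + (-2)^j) − 4·(-2)^j = 2^{j+1} + 2·(-2)^j − 4·(-2)^j = 2^{j+1} − 2·(-2)^j = 2^{j+1} + (-2)^{j+1}.
So the formula holds for j+1, and by induction b[k] = 2^k + (-2)^k for all k ≥ 0.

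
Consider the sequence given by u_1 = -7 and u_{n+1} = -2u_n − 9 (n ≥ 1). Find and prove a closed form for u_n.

Claim: u_n = 2·(-2)^n − 3.

Base case: u_1 = -7, and 2·(-2)^1 − 3 = -4 − 3 = -7.
Assume u_r = 2·(-2)^r − 3 for some r ≥ 1.
Then u_{r+1} = -2u_r − 9 = -2·(2·(-2)^r − 3) − 9 = -4·(-2)^r + 6 − 9 = 2·(-2)^{r+1} − 3.
By induction, u_n = 2·(-2)^n − 3 for all n ≥ 1.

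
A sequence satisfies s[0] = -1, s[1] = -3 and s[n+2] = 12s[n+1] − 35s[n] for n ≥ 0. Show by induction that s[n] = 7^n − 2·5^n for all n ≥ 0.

Base cases: s[0] = -1 and 7^0 − 2·5^0 = -1; s[1] = -3 and 7^1 − 2·5^1 = -3.
Assume s[j] = 7^j − 2·5^j for all 0 ≤ j ≤ r, where r ≥ 1.
Then s[r+1] = 12s[r] − 35s[r−1] = 12·(7^r − 2·5^r) − 35·(7^{r−1} − 2·5^{r−1}) = (12·7 − 35)7^{r−1} − 2·(12·5 − 35)5^{r−1} = 49·7^{r−1} − 50·5^{r−1} = 7^{r+1} − 2·5^{r+1}.
By strong induction, s[n] = 7^n − 2·5^n for all n ≥ 0.

s[n] = 7^n − 2·5^n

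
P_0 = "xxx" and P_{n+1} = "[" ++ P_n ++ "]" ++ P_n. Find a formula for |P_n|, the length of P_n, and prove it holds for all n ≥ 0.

Claim: |P_n| = 5·2^n − 2.

Base case: |P_0| = 3, and 5·2^0 − 2 = 3.
Assume |P_j| = 5·2^j − 2.
Then |P_{j+1}| = 1 + |P_j| + 1 + |P_j| = 2|P_j| + 2 = 2(5·2^j − 2) + 2 = 5·2^{j+1} − 4 + 2 = 5·2^{j+1} − 2.
So the formula holds for j+1, and by induction |P_n| = 5·2^n − 2 for all n ≥ 0.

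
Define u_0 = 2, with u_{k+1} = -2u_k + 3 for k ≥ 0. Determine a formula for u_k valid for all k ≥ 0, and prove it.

Claim: u_k = (-2)^k + 1.

Base case: u_0 = 2, and (-2)^0 + 1 = 1 + 1 = 2.
Assume u_r = (-2)^r + 1 for some r ≥ 0.
Then u_{r+1} = -2u_r + 3 = -2·((-2)^r + 1) + 3 = -2·(-2)^r − 2 + 3 = (-2)^{r+1} + 1.
This completes the inductive step, so u_k = (-2)^k + 1 for all k ≥ 0.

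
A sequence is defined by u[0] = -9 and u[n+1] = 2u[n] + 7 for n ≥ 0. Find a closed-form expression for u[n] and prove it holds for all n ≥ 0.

Claim: u[n] = -2^{n+1} − 7.

Base case: u[0] = -9, and -2^{0+1} − 7 = -2 − 7 = -9.
Assume u[j] = -2^{j+1} − 7 for some j ≥ 0.
Then u[j+1] = 2u[j] + 7 = 2·(-2^{j+1} − 7) + 7 = -2^{j+2} − 14 + 7 = -2^{j+2} − 7.
This completes the inductive step, so u[n] = -2^{n+1} − 7 for all n ≥ 0.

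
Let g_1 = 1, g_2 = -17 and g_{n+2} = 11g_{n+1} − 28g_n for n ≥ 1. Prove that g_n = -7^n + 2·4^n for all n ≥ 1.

Base cases: g_1 = 1 and -7^1 + 2·4^1 = 1; g_2 = -17 and -7^2 + 2·4^2 = -17.
Assume g_j = -7^j + 2·4^j for all 1 ≤ j ≤ m, where m ≥ 2.
Then g_{m+1} = 11g_m − 28g_{m−1} = 11·(-7^m + 2·4^m) − 28·(-7^{m−1} + 2·4^{m−1}) = -(11·7 − 28)7^{m−1} + 2·(11·4 − 28)4^{m−1} = -49·7^{m−1} + 32·4^{m−1} = -7^{m+1} + 2·4^{m+1}.
This completes the inductive step, so g_n = -7^n + 2·4^n for all n ≥ 1.

g_n = -7^n + 2·4^n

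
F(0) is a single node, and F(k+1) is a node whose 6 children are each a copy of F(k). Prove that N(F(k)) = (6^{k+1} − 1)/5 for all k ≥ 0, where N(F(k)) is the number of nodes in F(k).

Base case: N(F(0)) = 1, and (6^{0+1} − 1)/5 = 1.
Assume N(F(j)) = (6^{j+1} − 1)/5.
Then N(F(j+1)) = 1 + 6N(F(j)) = 1 + 6·(6^{j+1} − 1)/5 = 1 + (6^{j+2} − 6)/5 = (5 + 6^{j+2} − 6)/5 = (6^{j+2} − 1)/5.
This completes the inductive step, so N(F(k)) = (6^{k+1} − 1)/5 for all k ≥ 0.

N(F(k)) = (6^{k+1} − 1)/5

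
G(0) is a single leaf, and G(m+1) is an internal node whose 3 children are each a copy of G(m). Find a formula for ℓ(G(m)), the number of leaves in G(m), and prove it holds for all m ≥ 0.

Claim: ℓ(G(m)) = 3^m.

Base case: ℓ(G(0)) = 1, and 3^0 = 1.
Assume ℓ(G(r)) = 3^r.
Then ℓ(G(r+1)) = 3·ℓ(G(r)) = 3·3^r = 3^{r+1}.
Hence ℓ(G(m)) = 3^m for every m ≥ 0, by induction.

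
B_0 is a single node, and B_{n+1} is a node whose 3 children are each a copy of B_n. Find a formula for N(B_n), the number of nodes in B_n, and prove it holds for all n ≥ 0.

Claim: N(B_n) = (3^{n+1} − 1)/2.

Base case: N(B_0) = 1, and (3^{0+1} − 1)/2 = 1.
Assume N(B_j) = (3^{j+1} − 1)/2.
Then N(B_{j+1}) = 1 + 3N(B_j) = 1 + 3·(3^{j+1} − 1)/2 = 1 + (3^{j+2} − 3)/2 = (2 + 3^{j+2} − 3)/2 = (3^{j+2} − 1)/2.
So the formula holds for j+1, and by induction N(B_n) = (3^{n+1} − 1)/2 for all n ≥ 0.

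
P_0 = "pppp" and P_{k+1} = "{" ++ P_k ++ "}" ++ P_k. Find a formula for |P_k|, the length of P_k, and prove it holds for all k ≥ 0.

Claim: |P_k| = 6·2^k − 2.

Base case: |P_0| = 4, and 6·2^0 − 2 = 4.
Assume |P_m| = 6·2^m − 2.
Then |P_{m+1}| = 1 + |P_m| + 1 + |P_m| = 2|P_m| + 2 = 2(6·2^m − 2) + 2 = 6·2^{m+1} − 4 + 2 = 6·2^{m+1} − 2.
Hence |P_k| = 6·2^k − 2 for every k ≥ 0, by induction.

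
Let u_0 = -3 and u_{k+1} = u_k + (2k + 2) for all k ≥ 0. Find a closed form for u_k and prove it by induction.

Claim: u_k = k^2 + k − 3.

Base case: u_0 = -3, and 0^2 + 0 − 3 = -3.
Assume u_j = j^2 + j − 3.
Then u_{j+1} = u_j + (2j + 2) = (j^2 + j − 3) + (2j + 2) = j^2 + 3j − 1,
and (j+1)^2 + (j+1) − 3 = j^2 + 3j − 1.
Hence u_k = k^2 + k − 3 for every k ≥ 0, by induction.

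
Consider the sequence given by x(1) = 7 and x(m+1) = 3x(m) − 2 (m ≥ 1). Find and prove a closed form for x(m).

Claim: x(m) = 2·3^m + 1.

Base case: x(1) = 7, and 2·3^1 + 1 = 6 + 1 = 7.
Assume x(j) = 2·3^j + 1 for some j ≥ 1.
Then x(j+1) = 3x(j) − 2 = 3·(2·3^j + 1) − 2 = 6·3^j + 3 − 2 = 2·3^{j+1} + 1.
By induction, x(m) = 2·3^m + 1 for all m ≥ 1.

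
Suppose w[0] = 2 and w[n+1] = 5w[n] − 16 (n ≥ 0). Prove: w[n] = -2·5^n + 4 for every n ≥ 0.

Base case: w[0] = 2, and -2·5^0 + 4 = -2 + 4 = 2.
Assume w[k] = -2·5^k + 4 for some k ≥ 0.
Then w[k+1] = 5w[k] − 16 = 5·(-2·5^k + 4) − 16 = -10·5^k + 20 − 16 = -2·5^{k+1} + 4.
By induction, w[n] = -2·5^n + 4 for all n ≥ 0.

w[n] = -2·5^n + 4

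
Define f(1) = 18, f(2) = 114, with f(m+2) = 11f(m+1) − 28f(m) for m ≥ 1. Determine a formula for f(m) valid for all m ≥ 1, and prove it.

Claim: f(m) = 2·7^m + 4^m.

Base cases: f(1) = 18 and 2·7^1 + 4^1 = 18; f(2) = 114 and 2·7^2 + 4^2 = 114.
Assume f(i) = 2·7^i + 4^i for all 1 ≤ i ≤ j, where j ≥ 2.
Then f(j+1) = 11f(j) − 28f(j−1) = 11·(2·7^j + 4^j) − 28·(2·7^{j−1} + 4^{j−1}) = 2·(11·7 − 28)7^{j−1} + (11·4 − 28)4^{j−1} = 98·7^{j−1} + 16·4^{j−1} = 2·7^{j+1} + 4^{j+1}.
This completes the inductive step, so f(m) = 2·7^m + 4^m for all m ≥ 1.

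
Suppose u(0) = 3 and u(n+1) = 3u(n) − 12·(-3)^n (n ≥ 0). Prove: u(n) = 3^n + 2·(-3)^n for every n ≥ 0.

Base case: u(0) = 3, and 3^0 + 2·(-3)^0 = 1 + 2 = 3.
Assume u(j) = 3^j + 2·(-3)^j for some j ≥ 0.
Then u(j+1) = 3u(j) − 12·(-3)^j = 3·(3^j + 2·(-3)^j) − 12·(-3)^j = 3^{j+1} + 6·(-3)^j − 12·(-3)^j = 3^{j+1} − 6·(-3)^j = 3^{j+1} + 2·(-3)^{j+1}.
This completes the inductive step, so u(n) = 3^n + 2·(-3)^n for all n ≥ 0.

u(n) = 3^n + 2·(-3)^n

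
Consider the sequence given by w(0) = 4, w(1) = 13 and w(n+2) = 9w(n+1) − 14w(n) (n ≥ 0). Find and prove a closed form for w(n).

Claim: w(n) = 3·2^n + 7^n.

Base cases: w(0) = 4 and 3·2^0 + 7^0 = 4; w(1) = 13 and 3·2^1 + 7^1 = 13.
Assume w(i) = 3·2^i + 7^i for all 0 ≤ i ≤ j, where j ≥ 1.
Then w(j+1) = 9w(j) − 14w(j−1) = 9·(3·2^j + 7^j) − 14·(3·2^{j−1} + 7^{j−1}) = 3·(9·2 − 14)2^{j−1} + (9·7 − 14)7^{j−1} = 12·2^{j−1} + 49·7^{j−1} = 3·2^{j+1} + 7^{j+1}.
By strong induction, w(n) = 3·2^n + 7^n for all n ≥ 0.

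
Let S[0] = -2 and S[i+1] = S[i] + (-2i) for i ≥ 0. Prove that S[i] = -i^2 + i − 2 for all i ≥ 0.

Base case: S[0] = -2, and -0^2 + 0 − 2 = -2.
Assume S[j] = -j^2 + j − 2.
Then S[j+1] = S[j] + (-2j) = (-j^2 + j − 2) + (-2j) = -j^2 − j − 2,
and -(j+1)^2 + (j+1) − 2 = -j^2 − j − 2.
By induction, S[i] = -i^2 + i − 2 for all i ≥ 0.

S[i] = -i^2 + i − 2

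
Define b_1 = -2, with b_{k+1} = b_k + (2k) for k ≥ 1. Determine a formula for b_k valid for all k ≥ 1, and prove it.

Claim: b_k = k^2 − k − 2.

Base case: b_1 = -2, and 1^2 − 1 − 2 = -2.
Assume b_m = m^2 − m − 2.
Then b_{m+1} = b_m + (2m) = (m^2 − m − 2) + (2m) = m^2 + m − 2,
and (m+1)^2 − (m+1) − 2 = m^2 + m − 2.
Hence b_k = k^2 − k − 2 for every k ≥ 1, by induction.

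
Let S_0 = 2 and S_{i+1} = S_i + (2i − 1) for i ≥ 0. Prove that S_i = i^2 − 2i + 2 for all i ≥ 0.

Base case: S_0 = 2, and 0^2 − 2·0 + 2 = 2.
Assume S_j = j^2 − 2j + 2.
Then S_{j+1} = S_j + (2j − 1) = (j^2 − 2j + 2) + (2j − 1) = j^2 + 1,
and (j+1)^2 − 2·(j+1) + 2 = j^2 + 1.
Hence S_i = i^2 − 2i + 2 for every i ≥ 0, by induction.

S_i = i^2 − 2i + 2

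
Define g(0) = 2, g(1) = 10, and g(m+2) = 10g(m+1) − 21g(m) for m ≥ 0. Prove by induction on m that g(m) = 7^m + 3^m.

Base cases: g(0) = 2 and 7^0 + 3^0 = 2; g(1) = 10 and 7^1 + 3^1 = 10.
Assume g(j) = 7^j + 3^j for all 0 ≤ j ≤ k, where k ≥ 1.
Then g(k+1) = 10g(k) − 21g(k−1) = 10·(7^k + 3^k) − 21·(7^{k−1} + 3^{k−1}) = (10·7 − 21)7^{k−1} + (10·3 − 21)3^{k−1} = 49·7^{k−1} + 9·3^{k−1} = 7^{k+1} + 3^{k+1}.
This completes the inductive step, so g(m) = 7^m + 3^m for all m ≥ 0.

g(m) = 7^m + 3^m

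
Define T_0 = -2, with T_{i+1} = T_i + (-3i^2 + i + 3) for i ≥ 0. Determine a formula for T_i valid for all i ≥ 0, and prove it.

Claim: T_i = -i^3 + 2i^2 + 2i − 2.

Base case: T_0 = -2, and -0^3 + 2·0^2 + 2·0 − 2 = -2.
Assume T_j = -j^3 + 2j^2 + 2j − 2.
Then T_{j+1} = T_j + (-3j^2 + j + 3) = (-j^3 + 2j^2 + 2j − 2) + (-3j^2 + j + 3) = -j^3 − j^2 + 3j + 1,
and -(j+1)^3 + 2·(j+1)^2 + 2·(j+1) − 2 = -j^3 − j^2 + 3j + 1.
Hence T_i = -i^3 + 2i^2 + 2i − 2 for every i ≥ 0, by induction.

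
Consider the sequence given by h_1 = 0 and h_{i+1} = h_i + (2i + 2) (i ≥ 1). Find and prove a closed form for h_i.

Claim: h_i = i^2 + i − 2.

Base case: h_1 = 0, and 1^2 + 1 − 2 = 0.
Assume h_j = j^2 + j − 2.
Then h_{j+1} = h_j + (2j + 2) = (j^2 + j − 2) + (2j + 2) = j^2 + 3j,
and (j+1)^2 + (j+1) − 2 = j^2 + 3j.
This completes the inductive step, so h_i = i^2 + i − 2 for all i ≥ 1.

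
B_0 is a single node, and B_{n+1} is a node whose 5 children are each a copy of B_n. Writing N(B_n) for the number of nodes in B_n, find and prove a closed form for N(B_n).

Claim: N(B_n) = (5^{n+1} − 1)/4.

Base case: N(B_0) = 1, and (5^{0+1} − 1)/4 = 1.
Assume N(B_j) = (5^{j+1} − 1)/4.
Then N(B_{j+1}) = 1 + 5N(B_j) = 1 + 5·(5^{j+1} − 1)/4 = 1 + (5^{j+2} − 5)/4 = (4 + 5^{j+2} − 5)/4 = (5^{j+2} − 1)/4.
By induction, N(B_n) = (5^{n+1} − 1)/4 for all n ≥ 0.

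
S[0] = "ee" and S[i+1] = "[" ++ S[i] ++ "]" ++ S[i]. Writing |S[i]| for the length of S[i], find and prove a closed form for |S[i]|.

Claim: |S[i]| = 2^{i+2} − 2.

Base case: |S[0]| = 2, and 2^{0+2} − 2 = 2.
Assume |S[r]| = 2^{r+2} − 2.
Then |S[r+1]| = 1 + |S[r]| + 1 + |S[r]| = 2|S[r]| + 2 = 2(2^{r+2} − 2) + 2 = 2^{r+3} − 4 + 2 = 2^{r+3} − 2.
Hence |S[i]| = 2^{i+2} − 2 for every i ≥ 0, by induction.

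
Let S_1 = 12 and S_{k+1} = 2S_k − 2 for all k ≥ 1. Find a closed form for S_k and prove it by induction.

Claim: S_k = 5·2^k + 2.

Base case: S_1 = 12, and 5·2^1 + 2 = 10 + 2 = 12.
Assume S_j = 5·2^j + 2 for some j ≥ 1.
Then S_{j+1} = 2S_j − 2 = 2·(5·2^j + 2) − 2 = 10·2^j + 4 − 2 = 5·2^{j+1} + 2.
So the formula holds for j+1, and by induction S_k = 5·2^k + 2 for all k ≥ 1.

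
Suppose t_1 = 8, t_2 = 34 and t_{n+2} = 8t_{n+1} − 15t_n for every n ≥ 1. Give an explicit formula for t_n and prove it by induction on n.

Claim: t_n = 5^n + 3^n.

Base cases: t_1 = 8 and 5^1 + 3^1 = 8; t_2 = 34 and 5^2 + 3^2 = 34.
Assume t_j = 5^j + 3^j for all 1 ≤ j ≤ r, where r ≥ 2.
Then t_{r+1} = 8t_r − 15t_{r−1} = 8·(5^r + 3^r) − 15·(5^{r−1} + 3^{r−1}) = (8·5 − 15)5^{r−1} + (8·3 − 15)3^{r−1} = 25·5^{r−1} + 9·3^{r−1} = 5^{r+1} + 3^{r+1}.
So the formula holds for r+1, and by strong induction t_n = 5^n + 3^n for all n ≥ 1.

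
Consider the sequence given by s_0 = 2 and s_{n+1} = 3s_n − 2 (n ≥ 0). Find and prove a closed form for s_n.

Claim: s_n = 3^n + 1.

Base case: s_0 = 2, and 3^0 + 1 = 1 + 1 = 2.
Assume s_k = 3^k + 1 for some k ≥ 0.
Then s_{k+1} = 3s_k − 2 = 3·(3^k + 1) − 2 = 3^{k+1} + 3 − 2 = 3^{k+1} + 1.
Hence s_n = 3^n + 1 for every n ≥ 0, by induction.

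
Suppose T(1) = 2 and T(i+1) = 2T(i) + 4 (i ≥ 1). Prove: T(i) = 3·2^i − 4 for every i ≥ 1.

Base case: T(1) = 2, and 3·2^1 − 4 = 6 − 4 = 2.
Assume T(k) = 3·2^k − 4 for some k ≥ 1.
Then T(k+1) = 2T(k) + 4 = 2·(3·2^k − 4) + 4 = 6·2^k − 8 + 4 = 3·2^{k+1} − 4.
By induction, T(i) = 3·2^i − 4 for all i ≥ 1.

T(i) = 3·2^i − 4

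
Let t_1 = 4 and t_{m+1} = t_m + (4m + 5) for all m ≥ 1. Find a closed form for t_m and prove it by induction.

Claim: t_m = 2m^2 + 3m − 1.

Base case: t_1 = 4, and 2·1^2 + 3·1 − 1 = 4.
Assume t_k = 2k^2 + 3k − 1.
Then t_{k+1} = t_k + (4k + 5) = (2k^2 + 3k − 1) + (4k + 5) = 2k^2 + 7k + 4,
and 2·(k+1)^2 + 3·(k+1) − 1 = 2k^2 + 7k + 4.
By induction, t_m = 2m^2 + 3m − 1 for all m ≥ 1.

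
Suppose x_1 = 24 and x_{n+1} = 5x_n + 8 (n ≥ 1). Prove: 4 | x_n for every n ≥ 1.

Base case: x_1 = 24 = 4·6, so 4 | x_1.
Assume 4 | x_m, so x_m = 4t for some integer t.
Then x_{m+1} = 5x_m + 8 = 5·(4t) + 8 = 4(5t + 2), so 4 | x_{m+1}.
This completes the inductive step, so 4 | x_n for all n ≥ 1.

4 | x_n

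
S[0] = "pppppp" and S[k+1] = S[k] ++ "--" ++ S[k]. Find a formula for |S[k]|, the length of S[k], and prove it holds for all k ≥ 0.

Claim: |S[k]| = 2^{k+3} − 2.

Base case: |S[0]| = 6, and 2^{0+3} − 2 = 6.
Assume |S[m]| = 2^{m+3} − 2.
Then |S[m+1]| = |S[m]| + 2 + |S[m]| = 2|S[m]| + 2 = 2(2^{m+3} − 2) + 2 = 2^{m+1+3} − 4 + 2 = 2^{m+1+3} − 2.
Hence |S[k]| = 2^{k+3} − 2 for every k ≥ 0, by induction.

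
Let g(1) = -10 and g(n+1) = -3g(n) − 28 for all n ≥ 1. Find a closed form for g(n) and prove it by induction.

Claim: g(n) = (-3)^n − 7.

Base case: g(1) = -10, and (-3)^1 − 7 = -3 − 7 = -10.
Assume g(m) = (-3)^m − 7 for some m ≥ 1.
Then g(m+1) = -3g(m) − 28 = -3·((-3)^m − 7) − 28 = -3·(-3)^m + 21 − 28 = (-3)^{m+1} − 7.
This completes the inductive step, so g(n) = (-3)^n − 7 for all n ≥ 1.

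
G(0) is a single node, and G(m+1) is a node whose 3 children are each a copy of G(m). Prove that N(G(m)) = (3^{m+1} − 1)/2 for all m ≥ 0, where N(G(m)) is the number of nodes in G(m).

Base case: N(G(0)) = 1, and (3^{0+1} − 1)/2 = 1.
Assume N(G(k)) = (3^{k+1} − 1)/2.
Then N(G(k+1)) = 1 + 3N(G(k)) = 1 + 3·(3^{k+1} − 1)/2 = 1 + (3^{k+2} − 3)/2 = (2 + 3^{k+2} − 3)/2 = (3^{k+2} − 1)/2.
By induction, N(G(m)) = (3^{m+1} − 1)/2 for all m ≥ 0.

N(G(m)) = (3^{m+1} − 1)/2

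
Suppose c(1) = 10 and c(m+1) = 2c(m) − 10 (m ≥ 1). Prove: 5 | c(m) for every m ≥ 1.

Base case: c(1) = 10 = 5·2, so 5 | c(1).
Assume 5 | c(r), so c(r) = 5t for some integer t.
Then c(r+1) = 2c(r) − 10 = 2·(5t) − 10 = 5(2t − 2), so 5 | c(r+1).
By induction, 5 | c(m) for all m ≥ 1.

5 | c(m)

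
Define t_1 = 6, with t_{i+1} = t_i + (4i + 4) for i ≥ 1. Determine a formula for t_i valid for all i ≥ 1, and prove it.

Claim: t_i = 2i^2 + 2i + 2.

Base case: t_1 = 6, and 2·1^2 + 2·1 + 2 = 6.
Assume t_m = 2m^2 + 2m + 2.
Then t_{m+1} = t_m + (4m + 4) = (2m^2 + 2m + 2) + (4m + 4) = 2m^2 + 6m + 6,
and 2·(m+1)^2 + 2·(m+1) + 2 = 2m^2 + 6m + 6.
This completes the inductive step, so t_i = 2i^2 + 2i + 2 for all i ≥ 1.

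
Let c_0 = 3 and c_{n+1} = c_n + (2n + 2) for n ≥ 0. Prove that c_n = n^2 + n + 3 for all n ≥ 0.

Base case: c_0 = 3, and 0^2 + 0 + 3 = 3.
Assume c_m = m^2 + m + 3.
Then c_{m+1} = c_m + (2m + 2) = (m^2 + m + 3) + (2m + 2) = m^2 + 3m + 5,
and (m+1)^2 + (m+1) + 3 = m^2 + 3m + 5.
By induction, c_n = n^2 + n + 3 for all n ≥ 0.

c_n = n^2 + n + 3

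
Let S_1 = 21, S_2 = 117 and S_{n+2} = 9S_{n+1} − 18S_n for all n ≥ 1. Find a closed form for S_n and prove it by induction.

Claim: S_n = 3·6^n + 3^n.

Base cases: S_1 = 21 and 3·6^1 + 3^1 = 21; S_2 = 117 and 3·6^2 + 3^2 = 117.
Assume S_j = 3·6^j + 3^j for all 1 ≤ j ≤ m, where m ≥ 2.
Then S_{m+1} = 9S_m − 18S_{m−1} = 9·(3·6^m + 3^m) − 18·(3·6^{m−1} + 3^{m−1}) = 3·(9·6 − 18)6^{m−1} + (9·3 − 18)3^{m−1} = 108·6^{m−1} + 9·3^{m−1} = 3·6^{m+1} + 3^{m+1}.
So the formula holds for m+1, and by strong induction S_n = 3·6^n + 3^n for all n ≥ 1.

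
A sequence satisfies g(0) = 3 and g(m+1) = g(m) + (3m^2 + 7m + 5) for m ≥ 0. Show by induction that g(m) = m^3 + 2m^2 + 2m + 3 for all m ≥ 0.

Base case: g(0) = 3, and 0^3 + 2·0^2 + 2·0 + 3 = 3.
Assume g(j) = j^3 + 2j^2 + 2j + 3.
Then g(j+1) = g(j) + (3j^2 + 7j + 5) = (j^3 + 2j^2 + 2j + 3) + (3j^2 + 7j + 5) = j^3 + 5j^2 + 9j + 8,
and (j+1)^3 + 2·(j+1)^2 + 2·(j+1) + 3 = j^3 + 5j^2 + 9j + 8.
This completes the inductive step, so g(m) = m^3 + 2m^2 + 2m + 3 for all m ≥ 0.

g(m) = m^3 + 2m^2 + 2m + 3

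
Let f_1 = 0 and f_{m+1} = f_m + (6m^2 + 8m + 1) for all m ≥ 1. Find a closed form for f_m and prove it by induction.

Claim: f_m = 2m^3 + m^2 − 2m − 1.

Base case: f_1 = 0, and 2·1^3 + 1^2 − 2·1 − 1 = 0.
Assume f_j = 2j^3 + j^2 − 2j − 1.
Then f_{j+1} = f_j + (6j^2 + 8j + 1) = (2j^3 + j^2 − 2j − 1) + (6j^2 + 8j + 1) = 2j^3 + 7j^2 + 6j,
and 2·(j+1)^3 + (j+1)^2 − 2·(j+1) − 1 = 2j^3 + 7j^2 + 6j.
This completes the inductive step, so f_m = 2m^3 + m^2 − 2m − 1 for all m ≥ 1.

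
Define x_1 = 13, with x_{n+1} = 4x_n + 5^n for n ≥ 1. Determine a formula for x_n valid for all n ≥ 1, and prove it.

Claim: x_n = 2·4^n + 5^n.

Base case: x_1 = 13, and 2·4^1 + 5^1 = 8 + 5 = 13.
Assume x_k = 2·4^k + 5^k for some k ≥ 1.
Then x_{k+1} = 4x_k + 5^k = 4·(2·4^k + 5^k) + 5^k = 2·4^{k+1} + 4·5^k + 5^k = 2·4^{k+1} + 5·5^k = 2·4^{k+1} + 5^{k+1}.
Hence x_n = 2·4^n + 5^n for every n ≥ 1, by induction.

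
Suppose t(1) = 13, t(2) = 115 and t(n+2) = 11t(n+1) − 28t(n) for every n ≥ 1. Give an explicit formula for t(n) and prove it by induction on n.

Claim: t(n) = 3·7^n − 2·4^n.

Base cases: t(1) = 13 and 3·7^1 − 2·4^1 = 13; t(2) = 115 and 3·7^2 − 2·4^2 = 115.
Assume t(j) = 3·7^j − 2·4^j for all 1 ≤ j ≤ k, where k ≥ 2.
Then t(k+1) = 11t(k) − 28t(k−1) = 11·(3·7^k − 2·4^k) − 28·(3·7^{k−1} − 2·4^{k−1}) = 3·(11·7 − 28)7^{k−1} − 2·(11·4 − 28)4^{k−1} = 147·7^{k−1} − 32·4^{k−1} = 3·7^{k+1} − 2·4^{k+1}.
Hence t(n) = 3·7^n − 2·4^n for every n ≥ 1, by strong induction.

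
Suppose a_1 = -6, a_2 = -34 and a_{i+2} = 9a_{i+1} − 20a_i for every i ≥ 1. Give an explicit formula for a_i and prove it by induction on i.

Claim: a_i = 4^i − 2·5^i.

Base cases: a_1 = -6 and 4^1 − 2·5^1 = -6; a_2 = -34 and 4^2 − 2·5^2 = -34.
Assume a_j = 4^j − 2·5^j for all 1 ≤ j ≤ k, where k ≥ 2.
Then a_{k+1} = 9a_k − 20a_{k−1} = 9·(4^k − 2·5^k) − 20·(4^{k−1} − 2·5^{k−1}) = (9·4 − 20)4^{k−1} − 2·(9·5 − 20)5^{k−1} = 16·4^{k−1} − 50·5^{k−1} = 4^{k+1} − 2·5^{k+1}.
So the formula holds for k+1, and by strong induction a_i = 4^i − 2·5^i for all i ≥ 1.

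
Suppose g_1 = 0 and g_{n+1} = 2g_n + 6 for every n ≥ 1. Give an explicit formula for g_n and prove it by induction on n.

Claim: g_n = 3·2^n − 6.

Base case: g_1 = 0, and 3·2^1 − 6 = 6 − 6 = 0.
Assume g_r = 3·2^r − 6 for some r ≥ 1.
Then g_{r+1} = 2g_r + 6 = 2·(3·2^r − 6) + 6 = 6·2^r − 12 + 6 = 3·2^{r+1} − 6.
This completes the inductive step, so g_n = 3·2^n − 6 for all n ≥ 1.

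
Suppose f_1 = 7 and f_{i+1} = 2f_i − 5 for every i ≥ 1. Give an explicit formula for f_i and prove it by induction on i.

Claim: f_i = 2^i + 5.

Base case: f_1 = 7, and 2^1 + 5 = 2 + 5 = 7.
Assume f_j = 2^j + 5 for some j ≥ 1.
Then f_{j+1} = 2f_j − 5 = 2·(2^j + 5) − 5 = 2^{j+1} + 10 − 5 = 2^{j+1} + 5.
Hence f_i = 2^i + 5 for every i ≥ 1, by induction.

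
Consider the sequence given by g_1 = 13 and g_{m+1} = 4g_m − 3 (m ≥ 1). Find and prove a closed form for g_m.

Claim: g_m = 3·4^m + 1.

Base case: g_1 = 13, and 3·4^1 + 1 = 12 + 1 = 13.
Assume g_r = 3·4^r + 1 for some r ≥ 1.
Then g_{r+1} = 4g_r − 3 = 4·(3·4^r + 1) − 3 = 12·4^r + 4 − 3 = 3·4^{r+1} + 1.
Hence g_m = 3·4^m + 1 for every m ≥ 1, by induction.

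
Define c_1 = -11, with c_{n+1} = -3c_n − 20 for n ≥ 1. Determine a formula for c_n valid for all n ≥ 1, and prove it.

Claim: c_n = 2·(-3)^n − 5.

Base case: c_1 = -11, and 2·(-3)^1 − 5 = -6 − 5 = -11.
Assume c_r = 2·(-3)^r − 5 for some r ≥ 1.
Then c_{r+1} = -3c_r − 20 = -3·(2·(-3)^r − 5) − 20 = -6·(-3)^r + 15 − 20 = 2·(-3)^{r+1} − 5.
This completes the inductive step, so c_n = 2·(-3)^n − 5 for all n ≥ 1.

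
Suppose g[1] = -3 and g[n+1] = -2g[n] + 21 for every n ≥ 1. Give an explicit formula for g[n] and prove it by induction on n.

Claim: g[n] = 5·(-2)^n + 7.

Base case: g[1] = -3, and 5·(-2)^1 + 7 = -10 + 7 = -3.
Assume g[j] = 5·(-2)^j + 7 for some j ≥ 1.
Then g[j+1] = -2g[j] + 21 = -2·(5·(-2)^j + 7) + 21 = -10·(-2)^j − 14 + 21 = 5·(-2)^{j+1} + 7.
So the formula holds for j+1, and by induction g[n] = 5·(-2)^n + 7 for all n ≥ 1.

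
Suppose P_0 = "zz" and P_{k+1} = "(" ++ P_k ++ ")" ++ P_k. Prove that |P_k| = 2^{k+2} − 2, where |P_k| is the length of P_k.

Base case: |P_0| = 2, and 2^{0+2} − 2 = 2.
Assume |P_m| = 2^{m+2} − 2.
Then |P_{m+1}| = 1 + |P_m| + 1 + |P_m| = 2|P_m| + 2 = 2(2^{m+2} − 2) + 2 = 2^{m+3} − 4 + 2 = 2^{m+3} − 2.
Hence |P_k| = 2^{k+2} − 2 for every k ≥ 0, by induction.

|P_k| = 2^{k+2} − 2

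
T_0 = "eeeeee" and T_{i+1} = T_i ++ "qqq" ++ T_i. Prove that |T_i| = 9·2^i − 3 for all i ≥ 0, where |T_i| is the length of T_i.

Base case: |T_0| = 6, and 9·2^0 − 3 = 6.
Assume |T_r| = 9·2^r − 3.
Then |T_{r+1}| = |T_r| + 3 + |T_r| = 2|T_r| + 3 = 2(9·2^r − 3) + 3 = 9·2^{r+1} − 6 + 3 = 9·2^{r+1} − 3.
Hence |T_i| = 9·2^i − 3 for every i ≥ 0, by induction.

|T_i| = 9·2^i − 3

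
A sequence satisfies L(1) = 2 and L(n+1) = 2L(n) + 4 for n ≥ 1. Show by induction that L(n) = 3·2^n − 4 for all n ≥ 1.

Base case: L(1) = 2, and 3·2^1 − 4 = 6 − 4 = 2.
Assume L(r) = 3·2^r − 4 for some r ≥ 1.
Then L(r+1) = 2L(r) + 4 = 2·(3·2^r − 4) + 4 = 6·2^r − 8 + 4 = 3·2^{r+1} − 4.
Hence L(n) = 3·2^n − 4 for every n ≥ 1, by induction.

L(n) = 3·2^n − 4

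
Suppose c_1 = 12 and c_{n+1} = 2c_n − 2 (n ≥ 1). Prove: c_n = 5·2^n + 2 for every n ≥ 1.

Base case: c_1 = 12, and 5·2^1 + 2 = 10 + 2 = 12.
Assume c_r = 5·2^r + 2 for some r ≥ 1.
Then c_{r+1} = 2c_r − 2 = 2·(5·2^r + 2) − 2 = 10·2^r + 4 − 2 = 5·2^{r+1} + 2.
Hence c_n = 5·2^n + 2 for every n ≥ 1, by induction.

c_n = 5·2^n + 2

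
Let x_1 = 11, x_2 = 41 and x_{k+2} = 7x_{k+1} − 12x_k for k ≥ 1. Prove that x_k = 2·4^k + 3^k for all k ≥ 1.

Base cases: x_1 = 11 and 2·4^1 + 3^1 = 11; x_2 = 41 and 2·4^2 + 3^2 = 41.
Assume x_i = 2·4^i + 3^i for all 1 ≤ i ≤ j, where j ≥ 2.
Then x_{j+1} = 7x_j − 12x_{j−1} = 7·(2·4^j + 3^j) − 12·(2·4^{j−1} + 3^{j−1}) = 2·(7·4 − 12)4^{j−1} + (7·3 − 12)3^{j−1} = 32·4^{j−1} + 9·3^{j−1} = 2·4^{j+1} + 3^{j+1}.
This completes the inductive step, so x_k = 2·4^k + 3^k for all k ≥ 1.

x_k = 2·4^k + 3^k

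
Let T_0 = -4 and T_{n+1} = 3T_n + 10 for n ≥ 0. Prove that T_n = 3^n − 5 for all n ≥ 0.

Base case: T_0 = -4, and 3^0 − 5 = 1 − 5 = -4.
Assume T_r = 3^r − 5 for some r ≥ 0.
Then T_{r+1} = 3T_r + 10 = 3·(3^r − 5) + 10 = 3^{r+1} − 15 + 10 = 3^{r+1} − 5.
By induction, T_n = 3^n − 5 for all n ≥ 0.

T_n = 3^n − 5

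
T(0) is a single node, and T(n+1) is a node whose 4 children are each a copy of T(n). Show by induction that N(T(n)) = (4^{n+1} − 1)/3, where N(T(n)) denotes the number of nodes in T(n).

Base case: N(T(0)) = 1, and (4^{0+1} − 1)/3 = 1.
Assume N(T(j)) = (4^{j+1} − 1)/3.
Then N(T(j+1)) = 1 + 4N(T(j)) = 1 + 4·(4^{j+1} − 1)/3 = 1 + (4^{j+2} − 4)/3 = (3 + 4^{j+2} − 4)/3 = (4^{j+2} − 1)/3.
This completes the inductive step, so N(T(n)) = (4^{n+1} − 1)/3 for all n ≥ 0.

N(T(n)) = (4^{n+1} − 1)/3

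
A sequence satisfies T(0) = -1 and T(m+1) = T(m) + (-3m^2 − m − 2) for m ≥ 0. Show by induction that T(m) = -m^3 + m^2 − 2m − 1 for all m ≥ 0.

Base case: T(0) = -1, and -0^3 + 0^2 − 2·0 − 1 = -1.
Assume T(j) = -j^3 + j^2 − 2j − 1.
Then T(j+1) = T(j) + (-3j^2 − j − 2) = (-j^3 + j^2 − 2j − 1) + (-3j^2 − j − 2) = -j^3 − 2j^2 − 3j − 3,
and -(j+1)^3 + (j+1)^2 − 2·(j+1) − 1 = -j^3 − 2j^2 − 3j − 3.
This completes the inductive step, so T(m) = -m^3 + m^2 − 2m − 1 for all m ≥ 0.

T(m) = -m^3 + m^2 − 2m − 1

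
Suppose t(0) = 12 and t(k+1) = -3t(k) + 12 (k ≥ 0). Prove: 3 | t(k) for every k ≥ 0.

Base case: t(0) = 12 = 3·4, so 3 | t(0).
Assume 3 | t(j), so t(j) = 3s for some integer s.
Then t(j+1) = -3t(j) + 12 = -3·(3s) + 12 = 3(-3s + 4), so 3 | t(j+1).
By induction, 3 | t(k) for all k ≥ 0.

3 | t(k)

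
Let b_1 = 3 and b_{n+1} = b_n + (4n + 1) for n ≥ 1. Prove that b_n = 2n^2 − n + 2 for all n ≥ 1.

Base case: b_1 = 3, and 2·1^2 − 1 + 2 = 3.
Assume b_m = 2m^2 − m + 2.
Then b_{m+1} = b_m + (4m + 1) = (2m^2 − m + 2) + (4m + 1) = 2m^2 + 3m + 3,
and 2·(m+1)^2 − (m+1) + 2 = 2m^2 + 3m + 3.
Hence b_n = 2n^2 − n + 2 for every n ≥ 1, by induction.

b_n = 2n^2 − n + 2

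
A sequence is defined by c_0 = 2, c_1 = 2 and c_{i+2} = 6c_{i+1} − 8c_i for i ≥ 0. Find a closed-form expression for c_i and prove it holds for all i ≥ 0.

Claim: c_i = 3·2^i − 4^i.

Base cases: c_0 = 2 and 3·2^0 − 4^0 = 2; c_1 = 2 and 3·2^1 − 4^1 = 2.
Assume c_j = 3·2^j − 4^j for all 0 ≤ j ≤ m, where m ≥ 1.
Then c_{m+1} = 6c_m − 8c_{m−1} = 6·(3·2^m − 4^m) − 8·(3·2^{m−1} − 4^{m−1}) = 3·(6·2 − 8)2^{m−1} − (6·4 − 8)4^{m−1} = 12·2^{m−1} − 16·4^{m−1} = 3·2^{m+1} − 4^{m+1}.
By strong induction, c_i = 3·2^i − 4^i for all i ≥ 0.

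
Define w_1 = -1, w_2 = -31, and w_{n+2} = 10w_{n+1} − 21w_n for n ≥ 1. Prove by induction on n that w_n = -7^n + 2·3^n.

Base cases: w_1 = -1 and -7^1 + 2·3^1 = -1; w_2 = -31 and -7^2 + 2·3^2 = -31.
Assume w_j = -7^j + 2·3^j for all 1 ≤ j ≤ r, where r ≥ 2.
Then w_{r+1} = 10w_r − 21w_{r−1} = 10·(-7^r + 2·3^r) − 21·(-7^{r−1} + 2·3^{r−1}) = -(10·7 − 21)7^{r−1} + 2·(10·3 − 21)3^{r−1} = -49·7^{r−1} + 18·3^{r−1} = -7^{r+1} + 2·3^{r+1}.
By strong induction, w_n = -7^n + 2·3^n for all n ≥ 1.

w_n = -7^n + 2·3^n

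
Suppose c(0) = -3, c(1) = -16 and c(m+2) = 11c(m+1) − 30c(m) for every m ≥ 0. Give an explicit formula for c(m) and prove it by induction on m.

Claim: c(m) = -6^m − 2·5^m.

Base cases: c(0) = -3 and -6^0 − 2·5^0 = -3; c(1) = -16 and -6^1 − 2·5^1 = -16.
Assume c(j) = -6^j − 2·5^j for all 0 ≤ j ≤ k, where k ≥ 1.
Then c(k+1) = 11c(k) − 30c(k−1) = 11·(-6^k − 2·5^k) − 30·(-6^{k−1} − 2·5^{k−1}) = -(11·6 − 30)6^{k−1} − 2·(11·5 − 30)5^{k−1} = -36·6^{k−1} − 50·5^{k−1} = -6^{k+1} − 2·5^{k+1}.
Hence c(m) = -6^m − 2·5^m for every m ≥ 0, by strong induction.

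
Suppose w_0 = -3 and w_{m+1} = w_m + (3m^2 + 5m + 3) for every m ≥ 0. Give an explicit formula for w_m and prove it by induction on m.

Claim: w_m = m^3 + m^2 + m − 3.

Base case: w_0 = -3, and 0^3 + 0^2 + 0 − 3 = -3.
Assume w_k = k^3 + k^2 + k − 3.
Then w_{k+1} = w_k + (3k^2 + 5k + 3) = (k^3 + k^2 + k − 3) + (3k^2 + 5k + 3) = k^3 + 4k^2 + 6k,
and (k+1)^3 + (k+1)^2 + (k+1) − 3 = k^3 + 4k^2 + 6k.
This completes the inductive step, so w_m = m^3 + m^2 + m − 3 for all m ≥ 0.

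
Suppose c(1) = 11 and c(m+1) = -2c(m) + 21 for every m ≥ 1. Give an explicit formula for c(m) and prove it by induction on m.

Claim: c(m) = -2·(-2)^m + 7.

Base case: c(1) = 11, and -2·(-2)^1 + 7 = 4 + 7 = 11.
Assume c(j) = -2·(-2)^j + 7 for some j ≥ 1.
Then c(j+1) = -2c(j) + 21 = -2·(-2·(-2)^j + 7) + 21 = 4·(-2)^j − 14 + 21 = -2·(-2)^{j+1} + 7.
So the formula holds for j+1, and by induction c(m) = -2·(-2)^m + 7 for all m ≥ 1.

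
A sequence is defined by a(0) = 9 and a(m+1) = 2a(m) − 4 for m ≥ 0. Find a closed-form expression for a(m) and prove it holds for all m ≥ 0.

Claim: a(m) = 5·2^m + 4.

Base case: a(0) = 9, and 5·2^0 + 4 = 5 + 4 = 9.
Assume a(j) = 5·2^j + 4 for some j ≥ 0.
Then a(j+1) = 2a(j) − 4 = 2·(5·2^j + 4) − 4 = 10·2^j + 8 − 4 = 5·2^{j+1} + 4.
So the formula holds for j+1, and by induction a(m) = 5·2^m + 4 for all m ≥ 0.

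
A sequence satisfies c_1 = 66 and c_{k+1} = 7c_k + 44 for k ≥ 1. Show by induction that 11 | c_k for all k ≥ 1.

Base case: c_1 = 66 = 11·6, so 11 | c_1.
Assume 11 | c_m, so c_m = 11t for some integer t.
Then c_{m+1} = 7c_m + 44 = 7·(11t) + 44 = 11(7t + 4), so 11 | c_{m+1}.
So the property holds for m+1, and by induction 11 | c_k for all k ≥ 1.

11 | c_k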